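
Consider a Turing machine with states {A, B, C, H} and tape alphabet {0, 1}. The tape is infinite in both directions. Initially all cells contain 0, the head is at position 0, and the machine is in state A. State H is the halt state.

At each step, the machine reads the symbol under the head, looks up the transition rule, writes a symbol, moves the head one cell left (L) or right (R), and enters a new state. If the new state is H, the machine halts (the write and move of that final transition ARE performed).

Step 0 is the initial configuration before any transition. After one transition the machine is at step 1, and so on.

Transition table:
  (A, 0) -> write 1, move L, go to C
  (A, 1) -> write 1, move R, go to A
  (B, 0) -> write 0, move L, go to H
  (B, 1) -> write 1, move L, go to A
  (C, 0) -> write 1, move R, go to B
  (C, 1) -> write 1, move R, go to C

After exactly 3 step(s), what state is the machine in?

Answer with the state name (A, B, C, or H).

Answer: A

Derivation:
Step 1: in state A at pos 0, read 0 -> (A,0)->write 1,move L,goto C. Now: state=C, head=-1, tape[-2..1]=0010 (head:  ^)
Step 2: in state C at pos -1, read 0 -> (C,0)->write 1,move R,goto B. Now: state=B, head=0, tape[-2..1]=0110 (head:   ^)
Step 3: in state B at pos 0, read 1 -> (B,1)->write 1,move L,goto A. Now: state=A, head=-1, tape[-2..1]=0110 (head:  ^)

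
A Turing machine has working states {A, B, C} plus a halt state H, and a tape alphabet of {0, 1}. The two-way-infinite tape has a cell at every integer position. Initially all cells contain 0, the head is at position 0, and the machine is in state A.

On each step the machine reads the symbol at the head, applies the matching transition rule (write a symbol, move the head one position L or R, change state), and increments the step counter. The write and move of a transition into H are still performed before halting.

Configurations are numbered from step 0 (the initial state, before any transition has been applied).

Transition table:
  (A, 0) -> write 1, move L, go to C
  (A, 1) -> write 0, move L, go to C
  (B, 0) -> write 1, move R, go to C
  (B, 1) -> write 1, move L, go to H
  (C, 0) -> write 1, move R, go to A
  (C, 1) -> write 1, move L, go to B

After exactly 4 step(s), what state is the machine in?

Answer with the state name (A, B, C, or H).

Step 1: in state A at pos 0, read 0 -> (A,0)->write 1,move L,goto C. Now: state=C, head=-1, tape[-2..1]=0010 (head:  ^)
Step 2: in state C at pos -1, read 0 -> (C,0)->write 1,move R,goto A. Now: state=A, head=0, tape[-2..1]=0110 (head:   ^)
Step 3: in state A at pos 0, read 1 -> (A,1)->write 0,move L,goto C. Now: state=C, head=-1, tape[-2..1]=0100 (head:  ^)
Step 4: in state C at pos -1, read 1 -> (C,1)->write 1,move L,goto B. Now: state=B, head=-2, tape[-3..1]=00100 (head:  ^)

Answer: B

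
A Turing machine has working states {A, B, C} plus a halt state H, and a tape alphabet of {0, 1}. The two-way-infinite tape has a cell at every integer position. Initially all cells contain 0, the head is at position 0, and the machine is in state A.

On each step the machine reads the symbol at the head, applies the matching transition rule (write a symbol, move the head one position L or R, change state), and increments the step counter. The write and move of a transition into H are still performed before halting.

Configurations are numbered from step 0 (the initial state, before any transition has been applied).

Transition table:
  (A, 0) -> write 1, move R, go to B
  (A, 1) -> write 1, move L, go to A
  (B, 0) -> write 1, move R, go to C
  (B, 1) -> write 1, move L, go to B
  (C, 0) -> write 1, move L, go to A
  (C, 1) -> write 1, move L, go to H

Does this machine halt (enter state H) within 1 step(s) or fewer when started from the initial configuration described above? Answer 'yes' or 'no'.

Step 1: in state A at pos 0, read 0 -> (A,0)->write 1,move R,goto B. Now: state=B, head=1, tape[-1..2]=0100 (head:   ^)
After 1 step(s): state = B (not H) -> not halted within 1 -> no

Answer: no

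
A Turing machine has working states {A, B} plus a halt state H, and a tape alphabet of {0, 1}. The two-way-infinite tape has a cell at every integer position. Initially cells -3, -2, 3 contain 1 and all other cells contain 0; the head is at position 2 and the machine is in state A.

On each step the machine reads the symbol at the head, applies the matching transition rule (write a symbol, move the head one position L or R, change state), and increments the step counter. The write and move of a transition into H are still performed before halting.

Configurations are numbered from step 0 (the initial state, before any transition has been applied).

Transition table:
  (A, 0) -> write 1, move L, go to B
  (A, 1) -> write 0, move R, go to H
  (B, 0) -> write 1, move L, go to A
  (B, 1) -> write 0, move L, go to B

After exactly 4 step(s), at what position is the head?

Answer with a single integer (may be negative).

Answer: -2

Derivation:
Step 1: in state A at pos 2, read 0 -> (A,0)->write 1,move L,goto B. Now: state=B, head=1, tape[-4..4]=011000110 (head:      ^)
Step 2: in state B at pos 1, read 0 -> (B,0)->write 1,move L,goto A. Now: state=A, head=0, tape[-4..4]=011001110 (head:     ^)
Step 3: in state A at pos 0, read 0 -> (A,0)->write 1,move L,goto B. Now: state=B, head=-1, tape[-4..4]=011011110 (head:    ^)
Step 4: in state B at pos -1, read 0 -> (B,0)->write 1,move L,goto A. Now: state=A, head=-2, tape[-4..4]=011111110 (head:   ^)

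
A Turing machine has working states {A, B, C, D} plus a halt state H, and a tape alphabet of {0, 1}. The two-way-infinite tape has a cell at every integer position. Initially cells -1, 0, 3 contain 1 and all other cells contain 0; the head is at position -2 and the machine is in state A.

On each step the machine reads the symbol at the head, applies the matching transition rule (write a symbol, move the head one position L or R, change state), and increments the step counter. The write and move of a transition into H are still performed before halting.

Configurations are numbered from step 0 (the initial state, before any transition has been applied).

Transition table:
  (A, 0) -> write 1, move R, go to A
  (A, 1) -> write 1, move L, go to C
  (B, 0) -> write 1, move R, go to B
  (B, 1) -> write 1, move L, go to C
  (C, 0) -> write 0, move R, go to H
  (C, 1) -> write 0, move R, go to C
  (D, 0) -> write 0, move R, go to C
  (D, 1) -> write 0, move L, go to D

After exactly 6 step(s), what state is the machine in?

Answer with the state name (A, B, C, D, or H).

Answer: H

Derivation:
Step 1: in state A at pos -2, read 0 -> (A,0)->write 1,move R,goto A. Now: state=A, head=-1, tape[-3..4]=01110010 (head:   ^)
Step 2: in state A at pos -1, read 1 -> (A,1)->write 1,move L,goto C. Now: state=C, head=-2, tape[-3..4]=01110010 (head:  ^)
Step 3: in state C at pos -2, read 1 -> (C,1)->write 0,move R,goto C. Now: state=C, head=-1, tape[-3..4]=00110010 (head:   ^)
Step 4: in state C at pos -1, read 1 -> (C,1)->write 0,move R,goto C. Now: state=C, head=0, tape[-3..4]=00010010 (head:    ^)
Step 5: in state C at pos 0, read 1 -> (C,1)->write 0,move R,goto C. Now: state=C, head=1, tape[-3..4]=00000010 (head:     ^)
Step 6: in state C at pos 1, read 0 -> (C,0)->write 0,move R,goto H. Now: state=H, head=2, tape[-3..4]=00000010 (head:      ^)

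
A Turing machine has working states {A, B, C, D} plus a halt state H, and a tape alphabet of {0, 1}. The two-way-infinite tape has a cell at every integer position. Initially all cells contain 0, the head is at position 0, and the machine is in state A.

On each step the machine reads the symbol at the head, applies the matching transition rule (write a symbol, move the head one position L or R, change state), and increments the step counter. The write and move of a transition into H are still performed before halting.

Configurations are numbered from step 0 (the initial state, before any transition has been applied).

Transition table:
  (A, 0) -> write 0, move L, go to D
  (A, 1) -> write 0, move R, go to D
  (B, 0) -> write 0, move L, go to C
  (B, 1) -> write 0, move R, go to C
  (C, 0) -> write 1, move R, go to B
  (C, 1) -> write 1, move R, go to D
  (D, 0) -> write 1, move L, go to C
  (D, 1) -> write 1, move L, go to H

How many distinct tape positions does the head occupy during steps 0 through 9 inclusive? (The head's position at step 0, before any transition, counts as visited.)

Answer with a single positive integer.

Answer: 4

Derivation:
Step 1: in state A at pos 0, read 0 -> (A,0)->write 0,move L,goto D. Now: state=D, head=-1, tape[-2..1]=0000 (head:  ^)
Step 2: in state D at pos -1, read 0 -> (D,0)->write 1,move L,goto C. Now: state=C, head=-2, tape[-3..1]=00100 (head:  ^)
Step 3: in state C at pos -2, read 0 -> (C,0)->write 1,move R,goto B. Now: state=B, head=-1, tape[-3..1]=01100 (head:   ^)
Step 4: in state B at pos -1, read 1 -> (B,1)->write 0,move R,goto C. Now: state=C, head=0, tape[-3..1]=01000 (head:    ^)
Step 5: in state C at pos 0, read 0 -> (C,0)->write 1,move R,goto B. Now: state=B, head=1, tape[-3..2]=010100 (head:     ^)
Step 6: in state B at pos 1, read 0 -> (B,0)->write 0,move L,goto C. Now: state=C, head=0, tape[-3..2]=010100 (head:    ^)
Step 7: in state C at pos 0, read 1 -> (C,1)->write 1,move R,goto D. Now: state=D, head=1, tape[-3..2]=010100 (head:     ^)
Step 8: in state D at pos 1, read 0 -> (D,0)->write 1,move L,goto C. Now: state=C, head=0, tape[-3..2]=010110 (head:    ^)
Step 9: in state C at pos 0, read 1 -> (C,1)->write 1,move R,goto D. Now: state=D, head=1, tape[-3..2]=010110 (head:     ^)
Head positions at steps 0..9: starting at 0, distinct positions visited = {-2, -1, 0, 1} -> 4 position(s)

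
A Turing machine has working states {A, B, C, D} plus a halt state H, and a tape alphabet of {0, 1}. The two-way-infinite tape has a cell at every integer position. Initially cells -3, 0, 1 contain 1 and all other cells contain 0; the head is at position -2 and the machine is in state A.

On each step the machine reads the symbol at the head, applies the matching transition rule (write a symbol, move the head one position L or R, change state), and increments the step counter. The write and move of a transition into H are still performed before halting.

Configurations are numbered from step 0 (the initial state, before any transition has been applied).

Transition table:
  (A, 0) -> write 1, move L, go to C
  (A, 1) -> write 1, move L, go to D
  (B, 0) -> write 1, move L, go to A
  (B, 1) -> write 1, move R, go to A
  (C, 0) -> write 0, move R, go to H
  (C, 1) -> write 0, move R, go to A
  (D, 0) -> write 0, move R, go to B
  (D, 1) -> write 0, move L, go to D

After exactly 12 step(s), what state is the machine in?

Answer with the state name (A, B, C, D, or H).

Answer: D

Derivation:
Step 1: in state A at pos -2, read 0 -> (A,0)->write 1,move L,goto C. Now: state=C, head=-3, tape[-4..2]=0110110 (head:  ^)
Step 2: in state C at pos -3, read 1 -> (C,1)->write 0,move R,goto A. Now: state=A, head=-2, tape[-4..2]=0010110 (head:   ^)
Step 3: in state A at pos -2, read 1 -> (A,1)->write 1,move L,goto D. Now: state=D, head=-3, tape[-4..2]=0010110 (head:  ^)
Step 4: in state D at pos -3, read 0 -> (D,0)->write 0,move R,goto B. Now: state=B, head=-2, tape[-4..2]=0010110 (head:   ^)
Step 5: in state B at pos -2, read 1 -> (B,1)->write 1,move R,goto A. Now: state=A, head=-1, tape[-4..2]=0010110 (head:    ^)
Step 6: in state A at pos -1, read 0 -> (A,0)->write 1,move L,goto C. Now: state=C, head=-2, tape[-4..2]=0011110 (head:   ^)
Step 7: in state C at pos -2, read 1 -> (C,1)->write 0,move R,goto A. Now: state=A, head=-1, tape[-4..2]=0001110 (head:    ^)
Step 8: in state A at pos -1, read 1 -> (A,1)->write 1,move L,goto D. Now: state=D, head=-2, tape[-4..2]=0001110 (head:   ^)
Step 9: in state D at pos -2, read 0 -> (D,0)->write 0,move R,goto B. Now: state=B, head=-1, tape[-4..2]=0001110 (head:    ^)
Step 10: in state B at pos -1, read 1 -> (B,1)->write 1,move R,goto A. Now: state=A, head=0, tape[-4..2]=0001110 (head:     ^)
Step 11: in state A at pos 0, read 1 -> (A,1)->write 1,move L,goto D. Now: state=D, head=-1, tape[-4..2]=0001110 (head:    ^)
Step 12: in state D at pos -1, read 1 -> (D,1)->write 0,move L,goto D. Now: state=D, head=-2, tape[-4..2]=0000110 (head:   ^)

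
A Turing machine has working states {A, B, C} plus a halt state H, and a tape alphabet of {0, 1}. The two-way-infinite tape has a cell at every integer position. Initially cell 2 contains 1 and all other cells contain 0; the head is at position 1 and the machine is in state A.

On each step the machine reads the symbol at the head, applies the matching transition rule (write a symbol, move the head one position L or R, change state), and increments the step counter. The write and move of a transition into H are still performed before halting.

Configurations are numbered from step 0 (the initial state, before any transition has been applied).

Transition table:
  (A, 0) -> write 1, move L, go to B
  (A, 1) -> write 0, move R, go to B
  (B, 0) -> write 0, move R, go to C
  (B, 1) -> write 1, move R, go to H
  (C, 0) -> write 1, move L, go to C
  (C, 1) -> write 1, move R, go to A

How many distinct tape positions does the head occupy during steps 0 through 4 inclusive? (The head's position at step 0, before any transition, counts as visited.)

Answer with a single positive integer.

Answer: 4

Derivation:
Step 1: in state A at pos 1, read 0 -> (A,0)->write 1,move L,goto B. Now: state=B, head=0, tape[-1..3]=00110 (head:  ^)
Step 2: in state B at pos 0, read 0 -> (B,0)->write 0,move R,goto C. Now: state=C, head=1, tape[-1..3]=00110 (head:   ^)
Step 3: in state C at pos 1, read 1 -> (C,1)->write 1,move R,goto A. Now: state=A, head=2, tape[-1..3]=00110 (head:    ^)
Step 4: in state A at pos 2, read 1 -> (A,1)->write 0,move R,goto B. Now: state=B, head=3, tape[-1..4]=001000 (head:     ^)
Head positions at steps 0..4: starting at 1, distinct positions visited = {0, 1, 2, 3} -> 4 position(s)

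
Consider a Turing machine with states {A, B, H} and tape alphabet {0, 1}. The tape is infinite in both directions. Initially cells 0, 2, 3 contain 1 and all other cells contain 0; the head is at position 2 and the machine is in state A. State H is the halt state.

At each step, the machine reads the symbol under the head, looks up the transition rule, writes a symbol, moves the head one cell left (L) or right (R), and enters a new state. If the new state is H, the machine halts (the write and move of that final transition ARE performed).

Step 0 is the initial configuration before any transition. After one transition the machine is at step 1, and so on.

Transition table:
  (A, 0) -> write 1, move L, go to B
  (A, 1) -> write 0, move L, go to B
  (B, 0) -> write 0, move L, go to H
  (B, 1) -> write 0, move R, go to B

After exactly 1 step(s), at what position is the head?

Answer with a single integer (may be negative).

Answer: 1

Derivation:
Step 1: in state A at pos 2, read 1 -> (A,1)->write 0,move L,goto B. Now: state=B, head=1, tape[-1..4]=010010 (head:   ^)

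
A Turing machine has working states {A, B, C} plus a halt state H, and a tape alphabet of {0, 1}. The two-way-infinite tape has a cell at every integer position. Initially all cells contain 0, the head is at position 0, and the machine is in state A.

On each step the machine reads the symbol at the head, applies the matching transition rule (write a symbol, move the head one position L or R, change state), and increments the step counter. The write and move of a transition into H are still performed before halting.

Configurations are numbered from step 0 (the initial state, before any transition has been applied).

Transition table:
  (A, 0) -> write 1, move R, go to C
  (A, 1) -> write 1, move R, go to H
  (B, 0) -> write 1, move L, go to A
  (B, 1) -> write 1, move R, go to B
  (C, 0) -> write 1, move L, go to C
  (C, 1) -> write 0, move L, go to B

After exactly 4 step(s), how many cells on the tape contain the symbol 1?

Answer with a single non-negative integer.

Step 1: in state A at pos 0, read 0 -> (A,0)->write 1,move R,goto C. Now: state=C, head=1, tape[-1..2]=0100 (head:   ^)
Step 2: in state C at pos 1, read 0 -> (C,0)->write 1,move L,goto C. Now: state=C, head=0, tape[-1..2]=0110 (head:  ^)
Step 3: in state C at pos 0, read 1 -> (C,1)->write 0,move L,goto B. Now: state=B, head=-1, tape[-2..2]=00010 (head:  ^)
Step 4: in state B at pos -1, read 0 -> (B,0)->write 1,move L,goto A. Now: state=A, head=-2, tape[-3..2]=001010 (head:  ^)
Cells containing 1 after step 4: {-1, 1} -> 2 cell(s)

Answer: 2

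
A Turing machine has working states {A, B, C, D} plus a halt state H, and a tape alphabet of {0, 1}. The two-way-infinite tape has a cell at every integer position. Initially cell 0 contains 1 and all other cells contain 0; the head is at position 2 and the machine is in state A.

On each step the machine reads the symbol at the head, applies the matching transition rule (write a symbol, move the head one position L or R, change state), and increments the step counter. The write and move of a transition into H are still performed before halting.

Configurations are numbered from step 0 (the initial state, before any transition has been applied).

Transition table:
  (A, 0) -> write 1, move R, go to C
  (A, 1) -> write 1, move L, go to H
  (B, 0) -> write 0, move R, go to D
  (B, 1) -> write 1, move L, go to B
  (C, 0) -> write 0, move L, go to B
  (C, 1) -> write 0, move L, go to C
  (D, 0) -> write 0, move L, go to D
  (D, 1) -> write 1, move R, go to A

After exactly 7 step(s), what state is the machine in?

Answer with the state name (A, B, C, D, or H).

Answer: B

Derivation:
Step 1: in state A at pos 2, read 0 -> (A,0)->write 1,move R,goto C. Now: state=C, head=3, tape[-1..4]=010100 (head:     ^)
Step 2: in state C at pos 3, read 0 -> (C,0)->write 0,move L,goto B. Now: state=B, head=2, tape[-1..4]=010100 (head:    ^)
Step 3: in state B at pos 2, read 1 -> (B,1)->write 1,move L,goto B. Now: state=B, head=1, tape[-1..4]=010100 (head:   ^)
Step 4: in state B at pos 1, read 0 -> (B,0)->write 0,move R,goto D. Now: state=D, head=2, tape[-1..4]=010100 (head:    ^)
Step 5: in state D at pos 2, read 1 -> (D,1)->write 1,move R,goto A. Now: state=A, head=3, tape[-1..4]=010100 (head:     ^)
Step 6: in state A at pos 3, read 0 -> (A,0)->write 1,move R,goto C. Now: state=C, head=4, tape[-1..5]=0101100 (head:      ^)
Step 7: in state C at pos 4, read 0 -> (C,0)->write 0,move L,goto B. Now: state=B, head=3, tape[-1..5]=0101100 (head:     ^)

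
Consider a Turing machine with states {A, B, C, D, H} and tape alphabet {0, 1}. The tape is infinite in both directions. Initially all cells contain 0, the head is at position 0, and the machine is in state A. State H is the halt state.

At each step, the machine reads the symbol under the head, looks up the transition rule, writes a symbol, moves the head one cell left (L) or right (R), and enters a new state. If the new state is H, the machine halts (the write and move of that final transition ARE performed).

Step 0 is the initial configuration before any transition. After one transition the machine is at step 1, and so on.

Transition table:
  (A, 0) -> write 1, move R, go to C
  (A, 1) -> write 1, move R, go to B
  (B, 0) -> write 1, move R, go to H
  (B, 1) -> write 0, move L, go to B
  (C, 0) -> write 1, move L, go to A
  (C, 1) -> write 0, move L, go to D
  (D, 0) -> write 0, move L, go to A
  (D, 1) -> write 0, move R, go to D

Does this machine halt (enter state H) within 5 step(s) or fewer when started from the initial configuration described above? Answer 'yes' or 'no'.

Answer: no

Derivation:
Step 1: in state A at pos 0, read 0 -> (A,0)->write 1,move R,goto C. Now: state=C, head=1, tape[-1..2]=0100 (head:   ^)
Step 2: in state C at pos 1, read 0 -> (C,0)->write 1,move L,goto A. Now: state=A, head=0, tape[-1..2]=0110 (head:  ^)
Step 3: in state A at pos 0, read 1 -> (A,1)->write 1,move R,goto B. Now: state=B, head=1, tape[-1..2]=0110 (head:   ^)
Step 4: in state B at pos 1, read 1 -> (B,1)->write 0,move L,goto B. Now: state=B, head=0, tape[-1..2]=0100 (head:  ^)
Step 5: in state B at pos 0, read 1 -> (B,1)->write 0,move L,goto B. Now: state=B, head=-1, tape[-2..2]=00000 (head:  ^)
After 5 step(s): state = B (not H) -> not halted within 5 -> no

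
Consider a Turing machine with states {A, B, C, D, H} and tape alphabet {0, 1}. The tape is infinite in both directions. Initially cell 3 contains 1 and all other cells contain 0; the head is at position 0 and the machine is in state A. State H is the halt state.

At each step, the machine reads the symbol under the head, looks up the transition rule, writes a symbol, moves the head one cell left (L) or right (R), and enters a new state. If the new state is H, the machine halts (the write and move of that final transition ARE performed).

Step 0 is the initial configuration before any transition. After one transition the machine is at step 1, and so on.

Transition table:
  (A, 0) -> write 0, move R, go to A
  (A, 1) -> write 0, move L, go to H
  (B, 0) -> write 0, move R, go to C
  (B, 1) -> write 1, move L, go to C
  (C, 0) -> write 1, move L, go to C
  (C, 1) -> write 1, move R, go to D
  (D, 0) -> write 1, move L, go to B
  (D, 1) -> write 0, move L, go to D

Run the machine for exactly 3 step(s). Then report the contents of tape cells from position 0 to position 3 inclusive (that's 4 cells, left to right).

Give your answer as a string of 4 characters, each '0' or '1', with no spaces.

Answer: 0001

Derivation:
Step 1: in state A at pos 0, read 0 -> (A,0)->write 0,move R,goto A. Now: state=A, head=1, tape[-1..4]=000010 (head:   ^)
Step 2: in state A at pos 1, read 0 -> (A,0)->write 0,move R,goto A. Now: state=A, head=2, tape[-1..4]=000010 (head:    ^)
Step 3: in state A at pos 2, read 0 -> (A,0)->write 0,move R,goto A. Now: state=A, head=3, tape[-1..4]=000010 (head:     ^)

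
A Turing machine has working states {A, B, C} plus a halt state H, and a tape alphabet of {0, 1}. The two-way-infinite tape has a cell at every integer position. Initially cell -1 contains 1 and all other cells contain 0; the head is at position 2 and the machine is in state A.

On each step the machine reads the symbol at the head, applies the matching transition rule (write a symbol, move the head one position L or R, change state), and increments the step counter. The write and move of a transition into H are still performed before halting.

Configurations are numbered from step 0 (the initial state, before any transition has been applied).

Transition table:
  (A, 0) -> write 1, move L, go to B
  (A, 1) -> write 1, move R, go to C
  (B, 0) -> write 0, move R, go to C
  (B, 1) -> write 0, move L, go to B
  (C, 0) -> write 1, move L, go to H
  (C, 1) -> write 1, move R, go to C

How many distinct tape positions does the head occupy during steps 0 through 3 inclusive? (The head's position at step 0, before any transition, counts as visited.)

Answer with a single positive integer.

Step 1: in state A at pos 2, read 0 -> (A,0)->write 1,move L,goto B. Now: state=B, head=1, tape[-2..3]=010010 (head:    ^)
Step 2: in state B at pos 1, read 0 -> (B,0)->write 0,move R,goto C. Now: state=C, head=2, tape[-2..3]=010010 (head:     ^)
Step 3: in state C at pos 2, read 1 -> (C,1)->write 1,move R,goto C. Now: state=C, head=3, tape[-2..4]=0100100 (head:      ^)
Head positions at steps 0..3: starting at 2, distinct positions visited = {1, 2, 3} -> 3 position(s)

Answer: 3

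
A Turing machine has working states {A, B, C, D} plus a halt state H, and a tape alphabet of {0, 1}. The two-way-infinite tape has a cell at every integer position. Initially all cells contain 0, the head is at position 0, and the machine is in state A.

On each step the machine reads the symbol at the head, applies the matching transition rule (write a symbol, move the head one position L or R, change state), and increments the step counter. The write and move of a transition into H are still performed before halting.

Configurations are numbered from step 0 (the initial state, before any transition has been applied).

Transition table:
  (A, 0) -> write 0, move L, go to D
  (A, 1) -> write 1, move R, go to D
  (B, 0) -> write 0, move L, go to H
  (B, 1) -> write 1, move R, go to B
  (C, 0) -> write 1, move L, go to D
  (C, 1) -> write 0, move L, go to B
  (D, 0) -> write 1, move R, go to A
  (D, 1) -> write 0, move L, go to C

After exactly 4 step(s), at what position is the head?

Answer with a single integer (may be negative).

Answer: -2

Derivation:
Step 1: in state A at pos 0, read 0 -> (A,0)->write 0,move L,goto D. Now: state=D, head=-1, tape[-2..1]=0000 (head:  ^)
Step 2: in state D at pos -1, read 0 -> (D,0)->write 1,move R,goto A. Now: state=A, head=0, tape[-2..1]=0100 (head:   ^)
Step 3: in state A at pos 0, read 0 -> (A,0)->write 0,move L,goto D. Now: state=D, head=-1, tape[-2..1]=0100 (head:  ^)
Step 4: in state D at pos -1, read 1 -> (D,1)->write 0,move L,goto C. Now: state=C, head=-2, tape[-3..1]=00000 (head:  ^)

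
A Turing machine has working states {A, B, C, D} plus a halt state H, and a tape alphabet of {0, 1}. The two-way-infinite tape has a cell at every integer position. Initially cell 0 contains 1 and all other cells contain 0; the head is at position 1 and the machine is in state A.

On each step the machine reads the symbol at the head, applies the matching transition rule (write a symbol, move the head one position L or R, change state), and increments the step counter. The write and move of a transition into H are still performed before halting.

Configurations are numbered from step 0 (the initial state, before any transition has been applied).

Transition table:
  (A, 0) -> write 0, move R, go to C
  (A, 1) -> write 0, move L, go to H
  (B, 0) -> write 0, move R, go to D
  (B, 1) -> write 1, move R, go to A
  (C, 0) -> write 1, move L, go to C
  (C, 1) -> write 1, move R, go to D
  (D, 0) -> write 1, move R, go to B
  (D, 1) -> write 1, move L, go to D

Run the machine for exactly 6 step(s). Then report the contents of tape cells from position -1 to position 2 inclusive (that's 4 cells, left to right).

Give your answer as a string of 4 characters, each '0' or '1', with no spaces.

Step 1: in state A at pos 1, read 0 -> (A,0)->write 0,move R,goto C. Now: state=C, head=2, tape[-1..3]=01000 (head:    ^)
Step 2: in state C at pos 2, read 0 -> (C,0)->write 1,move L,goto C. Now: state=C, head=1, tape[-1..3]=01010 (head:   ^)
Step 3: in state C at pos 1, read 0 -> (C,0)->write 1,move L,goto C. Now: state=C, head=0, tape[-1..3]=01110 (head:  ^)
Step 4: in state C at pos 0, read 1 -> (C,1)->write 1,move R,goto D. Now: state=D, head=1, tape[-1..3]=01110 (head:   ^)
Step 5: in state D at pos 1, read 1 -> (D,1)->write 1,move L,goto D. Now: state=D, head=0, tape[-1..3]=01110 (head:  ^)
Step 6: in state D at pos 0, read 1 -> (D,1)->write 1,move L,goto D. Now: state=D, head=-1, tape[-2..3]=001110 (head:  ^)

Answer: 0111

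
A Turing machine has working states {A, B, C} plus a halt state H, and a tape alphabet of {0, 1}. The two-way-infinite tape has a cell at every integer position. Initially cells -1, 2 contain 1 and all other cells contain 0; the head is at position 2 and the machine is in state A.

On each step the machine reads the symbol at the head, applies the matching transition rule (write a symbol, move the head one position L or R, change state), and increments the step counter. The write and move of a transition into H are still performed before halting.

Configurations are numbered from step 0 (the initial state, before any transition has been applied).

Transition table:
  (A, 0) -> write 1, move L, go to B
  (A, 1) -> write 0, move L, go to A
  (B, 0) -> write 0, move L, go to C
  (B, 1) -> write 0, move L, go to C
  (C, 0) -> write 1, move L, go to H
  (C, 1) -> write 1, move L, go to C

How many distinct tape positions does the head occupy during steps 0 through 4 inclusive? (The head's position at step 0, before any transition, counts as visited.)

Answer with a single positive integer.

Answer: 5

Derivation:
Step 1: in state A at pos 2, read 1 -> (A,1)->write 0,move L,goto A. Now: state=A, head=1, tape[-2..3]=010000 (head:    ^)
Step 2: in state A at pos 1, read 0 -> (A,0)->write 1,move L,goto B. Now: state=B, head=0, tape[-2..3]=010100 (head:   ^)
Step 3: in state B at pos 0, read 0 -> (B,0)->write 0,move L,goto C. Now: state=C, head=-1, tape[-2..3]=010100 (head:  ^)
Step 4: in state C at pos -1, read 1 -> (C,1)->write 1,move L,goto C. Now: state=C, head=-2, tape[-3..3]=0010100 (head:  ^)
Head positions at steps 0..4: starting at 2, distinct positions visited = {-2, -1, 0, 1, 2} -> 5 position(s)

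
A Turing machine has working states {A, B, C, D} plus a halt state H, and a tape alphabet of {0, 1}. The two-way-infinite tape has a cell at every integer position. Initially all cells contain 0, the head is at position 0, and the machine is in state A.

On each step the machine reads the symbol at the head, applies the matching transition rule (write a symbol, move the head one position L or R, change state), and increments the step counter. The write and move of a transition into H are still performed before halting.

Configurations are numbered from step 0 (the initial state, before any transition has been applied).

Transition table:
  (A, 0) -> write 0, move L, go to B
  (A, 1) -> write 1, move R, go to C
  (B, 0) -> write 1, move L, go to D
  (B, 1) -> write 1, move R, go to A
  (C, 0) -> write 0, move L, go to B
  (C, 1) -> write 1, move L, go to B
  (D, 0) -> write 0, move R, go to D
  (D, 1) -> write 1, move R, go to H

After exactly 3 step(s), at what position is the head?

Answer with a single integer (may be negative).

Answer: -1

Derivation:
Step 1: in state A at pos 0, read 0 -> (A,0)->write 0,move L,goto B. Now: state=B, head=-1, tape[-2..1]=0000 (head:  ^)
Step 2: in state B at pos -1, read 0 -> (B,0)->write 1,move L,goto D. Now: state=D, head=-2, tape[-3..1]=00100 (head:  ^)
Step 3: in state D at pos -2, read 0 -> (D,0)->write 0,move R,goto D. Now: state=D, head=-1, tape[-3..1]=00100 (head:   ^)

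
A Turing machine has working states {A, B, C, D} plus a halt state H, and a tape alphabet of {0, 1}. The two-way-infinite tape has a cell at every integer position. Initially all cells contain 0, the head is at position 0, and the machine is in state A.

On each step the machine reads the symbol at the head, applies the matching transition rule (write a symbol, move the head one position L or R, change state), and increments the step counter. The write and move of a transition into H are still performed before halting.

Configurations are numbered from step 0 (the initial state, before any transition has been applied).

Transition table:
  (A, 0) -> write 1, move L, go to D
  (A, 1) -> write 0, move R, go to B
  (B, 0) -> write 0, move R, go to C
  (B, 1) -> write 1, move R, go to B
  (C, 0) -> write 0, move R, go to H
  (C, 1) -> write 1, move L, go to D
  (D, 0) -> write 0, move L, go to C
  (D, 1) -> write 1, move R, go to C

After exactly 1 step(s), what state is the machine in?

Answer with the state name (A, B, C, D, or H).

Answer: D

Derivation:
Step 1: in state A at pos 0, read 0 -> (A,0)->write 1,move L,goto D. Now: state=D, head=-1, tape[-2..1]=0010 (head:  ^)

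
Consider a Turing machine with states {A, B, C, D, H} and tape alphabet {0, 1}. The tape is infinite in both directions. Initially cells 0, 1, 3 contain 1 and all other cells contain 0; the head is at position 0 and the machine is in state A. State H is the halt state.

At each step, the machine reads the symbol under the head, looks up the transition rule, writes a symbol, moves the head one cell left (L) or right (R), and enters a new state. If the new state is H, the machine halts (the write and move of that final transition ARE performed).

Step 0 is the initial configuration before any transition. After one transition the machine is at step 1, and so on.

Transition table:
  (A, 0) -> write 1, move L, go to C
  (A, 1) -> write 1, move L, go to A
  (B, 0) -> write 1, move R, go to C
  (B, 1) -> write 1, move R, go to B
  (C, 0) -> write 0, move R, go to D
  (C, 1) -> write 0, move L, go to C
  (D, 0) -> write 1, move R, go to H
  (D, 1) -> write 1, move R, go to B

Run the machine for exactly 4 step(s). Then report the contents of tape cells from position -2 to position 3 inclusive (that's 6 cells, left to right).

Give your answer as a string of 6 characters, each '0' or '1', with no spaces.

Step 1: in state A at pos 0, read 1 -> (A,1)->write 1,move L,goto A. Now: state=A, head=-1, tape[-2..4]=0011010 (head:  ^)
Step 2: in state A at pos -1, read 0 -> (A,0)->write 1,move L,goto C. Now: state=C, head=-2, tape[-3..4]=00111010 (head:  ^)
Step 3: in state C at pos -2, read 0 -> (C,0)->write 0,move R,goto D. Now: state=D, head=-1, tape[-3..4]=00111010 (head:   ^)
Step 4: in state D at pos -1, read 1 -> (D,1)->write 1,move R,goto B. Now: state=B, head=0, tape[-3..4]=00111010 (head:    ^)

Answer: 011101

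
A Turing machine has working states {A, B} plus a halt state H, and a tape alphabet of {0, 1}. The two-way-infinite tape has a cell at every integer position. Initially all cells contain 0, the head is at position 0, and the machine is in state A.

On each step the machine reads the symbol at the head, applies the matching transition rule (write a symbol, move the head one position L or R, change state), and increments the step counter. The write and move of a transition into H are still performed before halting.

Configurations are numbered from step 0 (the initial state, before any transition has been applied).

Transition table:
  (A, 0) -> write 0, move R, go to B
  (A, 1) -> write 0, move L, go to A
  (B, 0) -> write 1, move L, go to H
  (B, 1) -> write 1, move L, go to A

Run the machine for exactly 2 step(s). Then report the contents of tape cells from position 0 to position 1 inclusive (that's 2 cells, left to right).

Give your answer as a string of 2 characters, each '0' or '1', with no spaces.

Step 1: in state A at pos 0, read 0 -> (A,0)->write 0,move R,goto B. Now: state=B, head=1, tape[-1..2]=0000 (head:   ^)
Step 2: in state B at pos 1, read 0 -> (B,0)->write 1,move L,goto H. Now: state=H, head=0, tape[-1..2]=0010 (head:  ^)

Answer: 01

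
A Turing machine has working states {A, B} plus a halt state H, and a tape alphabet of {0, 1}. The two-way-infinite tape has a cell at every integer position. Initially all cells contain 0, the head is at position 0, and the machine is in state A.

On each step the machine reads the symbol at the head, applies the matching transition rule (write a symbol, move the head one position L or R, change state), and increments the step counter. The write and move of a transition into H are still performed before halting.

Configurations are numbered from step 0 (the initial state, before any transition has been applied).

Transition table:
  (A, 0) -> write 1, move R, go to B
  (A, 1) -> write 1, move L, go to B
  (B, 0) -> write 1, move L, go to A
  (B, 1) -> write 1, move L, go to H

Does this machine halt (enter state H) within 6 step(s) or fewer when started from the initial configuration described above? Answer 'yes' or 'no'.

Step 1: in state A at pos 0, read 0 -> (A,0)->write 1,move R,goto B. Now: state=B, head=1, tape[-1..2]=0100 (head:   ^)
Step 2: in state B at pos 1, read 0 -> (B,0)->write 1,move L,goto A. Now: state=A, head=0, tape[-1..2]=0110 (head:  ^)
Step 3: in state A at pos 0, read 1 -> (A,1)->write 1,move L,goto B. Now: state=B, head=-1, tape[-2..2]=00110 (head:  ^)
Step 4: in state B at pos -1, read 0 -> (B,0)->write 1,move L,goto A. Now: state=A, head=-2, tape[-3..2]=001110 (head:  ^)
Step 5: in state A at pos -2, read 0 -> (A,0)->write 1,move R,goto B. Now: state=B, head=-1, tape[-3..2]=011110 (head:   ^)
Step 6: in state B at pos -1, read 1 -> (B,1)->write 1,move L,goto H. Now: state=H, head=-2, tape[-3..2]=011110 (head:  ^)
State H reached at step 6; 6 <= 6 -> yes

Answer: yes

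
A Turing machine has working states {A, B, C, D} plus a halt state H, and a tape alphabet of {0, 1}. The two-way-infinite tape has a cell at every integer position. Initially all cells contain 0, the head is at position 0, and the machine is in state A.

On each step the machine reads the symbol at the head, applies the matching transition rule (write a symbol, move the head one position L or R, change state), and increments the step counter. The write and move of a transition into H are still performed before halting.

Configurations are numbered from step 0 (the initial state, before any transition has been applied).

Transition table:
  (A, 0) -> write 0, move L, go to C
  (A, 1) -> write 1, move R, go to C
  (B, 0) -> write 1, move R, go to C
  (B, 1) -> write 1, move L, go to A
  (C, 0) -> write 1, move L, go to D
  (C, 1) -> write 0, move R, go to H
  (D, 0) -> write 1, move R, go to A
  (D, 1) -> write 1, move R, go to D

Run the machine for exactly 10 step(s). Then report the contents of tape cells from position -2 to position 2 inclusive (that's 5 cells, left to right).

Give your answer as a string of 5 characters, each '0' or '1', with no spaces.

Step 1: in state A at pos 0, read 0 -> (A,0)->write 0,move L,goto C. Now: state=C, head=-1, tape[-2..1]=0000 (head:  ^)
Step 2: in state C at pos -1, read 0 -> (C,0)->write 1,move L,goto D. Now: state=D, head=-2, tape[-3..1]=00100 (head:  ^)
Step 3: in state D at pos -2, read 0 -> (D,0)->write 1,move R,goto A. Now: state=A, head=-1, tape[-3..1]=01100 (head:   ^)
Step 4: in state A at pos -1, read 1 -> (A,1)->write 1,move R,goto C. Now: state=C, head=0, tape[-3..1]=01100 (head:    ^)
Step 5: in state C at pos 0, read 0 -> (C,0)->write 1,move L,goto D. Now: state=D, head=-1, tape[-3..1]=01110 (head:   ^)
Step 6: in state D at pos -1, read 1 -> (D,1)->write 1,move R,goto D. Now: state=D, head=0, tape[-3..1]=01110 (head:    ^)
Step 7: in state D at pos 0, read 1 -> (D,1)->write 1,move R,goto D. Now: state=D, head=1, tape[-3..2]=011100 (head:     ^)
Step 8: in state D at pos 1, read 0 -> (D,0)->write 1,move R,goto A. Now: state=A, head=2, tape[-3..3]=0111100 (head:      ^)
Step 9: in state A at pos 2, read 0 -> (A,0)->write 0,move L,goto C. Now: state=C, head=1, tape[-3..3]=0111100 (head:     ^)
Step 10: in state C at pos 1, read 1 -> (C,1)->write 0,move R,goto H. Now: state=H, head=2, tape[-3..3]=0111000 (head:      ^)

Answer: 11100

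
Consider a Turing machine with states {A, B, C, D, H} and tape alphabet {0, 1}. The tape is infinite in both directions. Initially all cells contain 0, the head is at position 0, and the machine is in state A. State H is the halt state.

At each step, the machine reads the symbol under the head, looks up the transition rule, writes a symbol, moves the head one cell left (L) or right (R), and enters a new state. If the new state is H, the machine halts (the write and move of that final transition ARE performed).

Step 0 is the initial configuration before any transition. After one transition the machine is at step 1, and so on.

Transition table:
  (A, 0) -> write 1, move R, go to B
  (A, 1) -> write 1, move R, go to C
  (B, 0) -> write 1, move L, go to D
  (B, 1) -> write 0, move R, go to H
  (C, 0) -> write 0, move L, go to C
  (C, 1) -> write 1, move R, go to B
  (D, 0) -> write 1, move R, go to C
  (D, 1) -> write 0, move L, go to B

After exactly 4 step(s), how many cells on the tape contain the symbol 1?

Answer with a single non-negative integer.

Answer: 2

Derivation:
Step 1: in state A at pos 0, read 0 -> (A,0)->write 1,move R,goto B. Now: state=B, head=1, tape[-1..2]=0100 (head:   ^)
Step 2: in state B at pos 1, read 0 -> (B,0)->write 1,move L,goto D. Now: state=D, head=0, tape[-1..2]=0110 (head:  ^)
Step 3: in state D at pos 0, read 1 -> (D,1)->write 0,move L,goto B. Now: state=B, head=-1, tape[-2..2]=00010 (head:  ^)
Step 4: in state B at pos -1, read 0 -> (B,0)->write 1,move L,goto D. Now: state=D, head=-2, tape[-3..2]=001010 (head:  ^)
Cells containing 1 after step 4: {-1, 1} -> 2 cell(s)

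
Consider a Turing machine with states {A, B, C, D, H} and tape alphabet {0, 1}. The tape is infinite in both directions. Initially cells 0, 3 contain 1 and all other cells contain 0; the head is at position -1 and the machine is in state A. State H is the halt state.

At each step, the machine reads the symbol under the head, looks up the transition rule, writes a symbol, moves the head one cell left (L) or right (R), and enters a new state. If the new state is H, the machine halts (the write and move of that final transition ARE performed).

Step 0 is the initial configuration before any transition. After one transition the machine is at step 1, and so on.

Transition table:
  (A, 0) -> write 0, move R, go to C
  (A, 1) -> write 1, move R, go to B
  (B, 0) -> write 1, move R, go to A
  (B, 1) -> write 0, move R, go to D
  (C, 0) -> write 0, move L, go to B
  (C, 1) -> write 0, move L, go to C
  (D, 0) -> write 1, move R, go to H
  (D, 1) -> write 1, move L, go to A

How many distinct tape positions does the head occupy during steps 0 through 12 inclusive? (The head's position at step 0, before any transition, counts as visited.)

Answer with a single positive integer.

Answer: 5

Derivation:
Step 1: in state A at pos -1, read 0 -> (A,0)->write 0,move R,goto C. Now: state=C, head=0, tape[-2..4]=0010010 (head:   ^)
Step 2: in state C at pos 0, read 1 -> (C,1)->write 0,move L,goto C. Now: state=C, head=-1, tape[-2..4]=0000010 (head:  ^)
Step 3: in state C at pos -1, read 0 -> (C,0)->write 0,move L,goto B. Now: state=B, head=-2, tape[-3..4]=00000010 (head:  ^)
Step 4: in state B at pos -2, read 0 -> (B,0)->write 1,move R,goto A. Now: state=A, head=-1, tape[-3..4]=01000010 (head:   ^)
Step 5: in state A at pos -1, read 0 -> (A,0)->write 0,move R,goto C. Now: state=C, head=0, tape[-3..4]=01000010 (head:    ^)
Step 6: in state C at pos 0, read 0 -> (C,0)->write 0,move L,goto B. Now: state=B, head=-1, tape[-3..4]=01000010 (head:   ^)
Step 7: in state B at pos -1, read 0 -> (B,0)->write 1,move R,goto A. Now: state=A, head=0, tape[-3..4]=01100010 (head:    ^)
Step 8: in state A at pos 0, read 0 -> (A,0)->write 0,move R,goto C. Now: state=C, head=1, tape[-3..4]=01100010 (head:     ^)
Step 9: in state C at pos 1, read 0 -> (C,0)->write 0,move L,goto B. Now: state=B, head=0, tape[-3..4]=01100010 (head:    ^)
Step 10: in state B at pos 0, read 0 -> (B,0)->write 1,move R,goto A. Now: state=A, head=1, tape[-3..4]=01110010 (head:     ^)
Step 11: in state A at pos 1, read 0 -> (A,0)->write 0,move R,goto C. Now: state=C, head=2, tape[-3..4]=01110010 (head:      ^)
Step 12: in state C at pos 2, read 0 -> (C,0)->write 0,move L,goto B. Now: state=B, head=1, tape[-3..4]=01110010 (head:     ^)
Head positions at steps 0..12: starting at -1, distinct positions visited = {-2, -1, 0, 1, 2} -> 5 position(s)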